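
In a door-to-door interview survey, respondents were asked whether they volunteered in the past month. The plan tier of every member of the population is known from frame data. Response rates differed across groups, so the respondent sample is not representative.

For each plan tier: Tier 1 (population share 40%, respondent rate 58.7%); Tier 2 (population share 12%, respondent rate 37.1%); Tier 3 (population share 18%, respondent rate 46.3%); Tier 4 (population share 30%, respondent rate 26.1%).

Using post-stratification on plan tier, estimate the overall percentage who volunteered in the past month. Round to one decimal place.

44.1%

Each cell contributes population-share × respondent value:
  Tier 1: 0.4 × 58.7 = 23.48
  Tier 2: 0.12 × 37.1 = 4.452
  Tier 3: 0.18 × 46.3 = 8.334
  Tier 4: 0.3 × 26.1 = 7.83
Post-stratified estimate = 44.096 → 44.1%.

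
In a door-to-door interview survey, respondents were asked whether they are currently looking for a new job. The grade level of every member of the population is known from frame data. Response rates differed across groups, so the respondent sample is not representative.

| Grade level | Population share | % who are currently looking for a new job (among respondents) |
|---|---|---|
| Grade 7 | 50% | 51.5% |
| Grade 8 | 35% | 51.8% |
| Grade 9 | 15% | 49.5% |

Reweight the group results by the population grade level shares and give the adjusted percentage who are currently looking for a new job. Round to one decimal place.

51.3%

Each cell contributes population-share × respondent value:
  Grade 7: 0.5 × 51.5 = 25.75
  Grade 8: 0.35 × 51.8 = 18.13
  Grade 9: 0.15 × 49.5 = 7.425
Post-stratified estimate = 51.305 → 51.3%.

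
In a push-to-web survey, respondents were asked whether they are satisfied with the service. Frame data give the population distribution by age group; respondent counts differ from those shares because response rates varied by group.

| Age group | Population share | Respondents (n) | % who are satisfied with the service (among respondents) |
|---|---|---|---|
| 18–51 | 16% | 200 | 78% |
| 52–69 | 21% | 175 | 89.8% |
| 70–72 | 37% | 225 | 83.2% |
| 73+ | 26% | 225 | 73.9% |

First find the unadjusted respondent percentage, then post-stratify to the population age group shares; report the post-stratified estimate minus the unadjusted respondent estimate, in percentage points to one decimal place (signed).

+0.5 percentage points

Naive respondent-only estimate (weights = respondent counts):
  (200/825)×78 + (175/825)×89.8 + (225/825)×83.2 + (225/825)×73.9 = 80.803%
Post-stratified estimate weights by population shares:
  0.16×78 + 0.21×89.8 + 0.37×83.2 + 0.26×73.9 = 81.336%
Difference = 81.336 − 80.803 = 0.533 pp.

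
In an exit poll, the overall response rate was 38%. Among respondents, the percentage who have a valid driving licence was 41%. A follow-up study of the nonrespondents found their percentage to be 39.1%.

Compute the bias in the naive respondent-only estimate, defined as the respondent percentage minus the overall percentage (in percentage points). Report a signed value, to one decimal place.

Nonresponse fraction = 1 − 0.38 = 0.62.
Bias = (nonresponse fraction) × (respondent percentage − nonrespondent percentage)
     = 0.62 × (41 − 39.1) = 0.62 × 1.9 = 1.178.

+1.2 percentage points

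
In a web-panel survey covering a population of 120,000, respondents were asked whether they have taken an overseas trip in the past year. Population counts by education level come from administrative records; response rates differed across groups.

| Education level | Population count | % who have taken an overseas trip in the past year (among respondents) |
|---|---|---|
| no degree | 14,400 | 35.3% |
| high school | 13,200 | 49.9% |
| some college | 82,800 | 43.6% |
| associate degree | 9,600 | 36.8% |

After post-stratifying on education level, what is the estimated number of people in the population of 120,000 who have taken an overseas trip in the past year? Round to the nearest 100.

51,300

Estimated count per cell = population count × respondent percentage:
  no degree: 14,400 × 35.3% = 5083.2
  high school: 13,200 × 49.9% = 6586.8
  some college: 82,800 × 43.6% = 36100.8
  associate degree: 9,600 × 36.8% = 3532.8
Estimated total = 51303.6 → 51,300.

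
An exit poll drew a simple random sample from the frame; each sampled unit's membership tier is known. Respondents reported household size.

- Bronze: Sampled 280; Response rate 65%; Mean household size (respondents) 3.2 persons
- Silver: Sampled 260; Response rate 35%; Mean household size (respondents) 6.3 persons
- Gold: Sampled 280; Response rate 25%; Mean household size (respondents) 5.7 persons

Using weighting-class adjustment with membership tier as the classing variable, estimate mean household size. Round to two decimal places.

5.04

Weighting each respondent by the inverse class response rate inflates each class back to its sampled size, so the class weight is n_sampled:
  Bronze: 280 × 3.2 = 896
  Silver: 260 × 6.3 = 1638
  Gold: 280 × 5.7 = 1596
Adjusted estimate = 4130 / 820 = 5.03658 → 5.04.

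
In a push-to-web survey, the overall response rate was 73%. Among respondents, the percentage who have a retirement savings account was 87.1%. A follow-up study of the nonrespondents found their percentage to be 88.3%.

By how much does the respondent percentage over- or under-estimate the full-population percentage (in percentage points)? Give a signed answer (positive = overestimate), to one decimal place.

-0.3 percentage points

Nonresponse fraction = 1 − 0.73 = 0.27.
Bias = (nonresponse fraction) × (respondent percentage − nonrespondent percentage)
     = 0.27 × (87.1 − 88.3) = 0.27 × -1.2 = -0.324.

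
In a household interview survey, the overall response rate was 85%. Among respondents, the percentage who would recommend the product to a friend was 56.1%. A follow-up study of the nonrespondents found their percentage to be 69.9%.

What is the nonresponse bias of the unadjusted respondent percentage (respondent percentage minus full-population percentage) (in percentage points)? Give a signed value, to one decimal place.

Nonresponse fraction = 1 − 0.85 = 0.15.
Bias = (nonresponse fraction) × (respondent percentage − nonrespondent percentage)
     = 0.15 × (56.1 − 69.9) = 0.15 × -13.8 = -2.07.

-2.1 percentage points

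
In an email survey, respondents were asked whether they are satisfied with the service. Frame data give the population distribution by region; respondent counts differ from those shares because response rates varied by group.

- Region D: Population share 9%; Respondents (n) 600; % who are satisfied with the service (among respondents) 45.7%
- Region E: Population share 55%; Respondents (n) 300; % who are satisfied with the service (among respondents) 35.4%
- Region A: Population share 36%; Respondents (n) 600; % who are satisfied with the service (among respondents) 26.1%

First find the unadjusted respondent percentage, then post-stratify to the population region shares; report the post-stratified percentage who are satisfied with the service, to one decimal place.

33.0%

Without adjustment, the pooled respondent share is:
  (600/1500)×45.7 + (300/1500)×35.4 + (600/1500)×26.1 = 35.8%
Post-stratified estimate weights by population shares:
  0.09×45.7 + 0.55×35.4 + 0.36×26.1 = 32.979%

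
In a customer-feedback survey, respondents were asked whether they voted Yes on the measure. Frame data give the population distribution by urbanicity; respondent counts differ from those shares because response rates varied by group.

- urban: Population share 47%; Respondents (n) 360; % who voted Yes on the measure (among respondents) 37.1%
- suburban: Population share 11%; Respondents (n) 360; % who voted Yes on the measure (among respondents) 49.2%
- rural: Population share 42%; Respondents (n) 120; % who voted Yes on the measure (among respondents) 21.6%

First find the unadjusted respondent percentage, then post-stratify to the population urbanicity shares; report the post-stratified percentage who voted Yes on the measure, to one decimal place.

31.9%

Unadjusted (pooled respondent) estimate weights by respondent counts:
  (360/840)×37.1 + (360/840)×49.2 + (120/840)×21.6 = 40.0714%
Reweighting by population urbanicity shares:
  0.47×37.1 + 0.11×49.2 + 0.42×21.6 = 31.921%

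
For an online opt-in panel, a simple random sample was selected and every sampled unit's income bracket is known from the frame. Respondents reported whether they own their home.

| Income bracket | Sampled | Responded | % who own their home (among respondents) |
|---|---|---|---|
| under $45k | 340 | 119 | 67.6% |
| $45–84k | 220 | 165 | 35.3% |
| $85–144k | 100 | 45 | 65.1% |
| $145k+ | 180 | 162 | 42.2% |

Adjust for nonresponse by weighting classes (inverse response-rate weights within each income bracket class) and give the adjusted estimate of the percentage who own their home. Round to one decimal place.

Class response rates: under $45k 119/340 = 35%, $45–84k 165/220 = 75%, $85–144k 45/100 = 45%, $145k+ 162/180 = 90%.
Each respondent's weight = sampled/responded in their class; summing within a class gives n_sampled, so:
  under $45k: 340 × 67.6 = 22984
  $45–84k: 220 × 35.3 = 7766
  $85–144k: 100 × 65.1 = 6510
  $145k+: 180 × 42.2 = 7596
Adjusted estimate = 44856 / 840 = 53.4 → 53.4%.

53.4%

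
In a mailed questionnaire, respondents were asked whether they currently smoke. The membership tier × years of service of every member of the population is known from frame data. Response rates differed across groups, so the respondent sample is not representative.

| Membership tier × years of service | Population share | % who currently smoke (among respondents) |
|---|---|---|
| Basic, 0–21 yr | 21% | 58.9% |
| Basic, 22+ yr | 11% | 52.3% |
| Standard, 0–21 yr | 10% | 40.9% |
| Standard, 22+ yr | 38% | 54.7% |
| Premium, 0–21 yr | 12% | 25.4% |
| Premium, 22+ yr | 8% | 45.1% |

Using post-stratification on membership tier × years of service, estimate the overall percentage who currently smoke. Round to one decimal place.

Post-stratification weights by population share, not respondent share:
  Basic, 0–21 yr: 0.21 × 58.9 = 12.369
  Basic, 22+ yr: 0.11 × 52.3 = 5.753
  Standard, 0–21 yr: 0.1 × 40.9 = 4.09
  Standard, 22+ yr: 0.38 × 54.7 = 20.786
  Premium, 0–21 yr: 0.12 × 25.4 = 3.048
  Premium, 22+ yr: 0.08 × 45.1 = 3.608
Post-stratified estimate = 49.654 → 49.7%.

49.7%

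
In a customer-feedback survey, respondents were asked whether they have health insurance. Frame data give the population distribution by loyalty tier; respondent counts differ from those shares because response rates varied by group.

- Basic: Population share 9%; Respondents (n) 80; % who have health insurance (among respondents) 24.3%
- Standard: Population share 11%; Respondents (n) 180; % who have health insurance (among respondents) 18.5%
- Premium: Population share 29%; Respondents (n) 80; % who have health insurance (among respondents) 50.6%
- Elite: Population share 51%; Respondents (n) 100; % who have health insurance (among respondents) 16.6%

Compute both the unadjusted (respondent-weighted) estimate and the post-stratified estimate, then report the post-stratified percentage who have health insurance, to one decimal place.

Naive respondent-only estimate (weights = respondent counts):
  (80/440)×24.3 + (180/440)×18.5 + (80/440)×50.6 + (100/440)×16.6 = 24.9591%
Post-stratified estimate weights by population shares:
  0.09×24.3 + 0.11×18.5 + 0.29×50.6 + 0.51×16.6 = 27.362%

27.4%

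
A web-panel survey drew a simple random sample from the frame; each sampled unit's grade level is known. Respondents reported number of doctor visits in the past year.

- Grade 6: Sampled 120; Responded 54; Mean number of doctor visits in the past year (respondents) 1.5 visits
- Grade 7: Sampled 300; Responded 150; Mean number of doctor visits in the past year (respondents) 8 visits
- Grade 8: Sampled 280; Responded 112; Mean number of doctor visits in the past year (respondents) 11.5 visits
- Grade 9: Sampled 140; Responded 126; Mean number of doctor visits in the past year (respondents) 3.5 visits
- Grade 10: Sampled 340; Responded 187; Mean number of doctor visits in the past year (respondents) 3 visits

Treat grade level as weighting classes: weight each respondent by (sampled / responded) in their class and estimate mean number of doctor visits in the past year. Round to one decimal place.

Response rates by class: Grade 6 54/120 = 45%, Grade 7 150/300 = 50%, Grade 8 112/280 = 40%, Grade 9 126/140 = 90%, Grade 10 187/340 = 55%.
Each respondent's weight = sampled/responded in their class; summing within a class gives n_sampled, so:
  Grade 6: 120 × 1.5 = 180
  Grade 7: 300 × 8 = 2400
  Grade 8: 280 × 11.5 = 3220
  Grade 9: 140 × 3.5 = 490
  Grade 10: 340 × 3 = 1020
Adjusted estimate = 7310 / 1,180 = 6.19491 → 6.2.

6.2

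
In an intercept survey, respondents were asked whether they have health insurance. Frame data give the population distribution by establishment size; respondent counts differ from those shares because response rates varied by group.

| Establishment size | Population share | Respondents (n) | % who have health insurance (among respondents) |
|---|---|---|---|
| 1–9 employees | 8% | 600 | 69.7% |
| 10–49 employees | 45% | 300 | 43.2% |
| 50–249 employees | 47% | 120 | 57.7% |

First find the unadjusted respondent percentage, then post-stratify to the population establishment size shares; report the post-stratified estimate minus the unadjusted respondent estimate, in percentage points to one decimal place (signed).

Without adjustment, the pooled respondent share is:
  (600/1020)×69.7 + (300/1020)×43.2 + (120/1020)×57.7 = 60.4941%
Post-stratifying to population shares instead:
  0.08×69.7 + 0.45×43.2 + 0.47×57.7 = 52.135%
Difference = 52.135 − 60.4941 = -8.3591 pp.

-8.4 percentage points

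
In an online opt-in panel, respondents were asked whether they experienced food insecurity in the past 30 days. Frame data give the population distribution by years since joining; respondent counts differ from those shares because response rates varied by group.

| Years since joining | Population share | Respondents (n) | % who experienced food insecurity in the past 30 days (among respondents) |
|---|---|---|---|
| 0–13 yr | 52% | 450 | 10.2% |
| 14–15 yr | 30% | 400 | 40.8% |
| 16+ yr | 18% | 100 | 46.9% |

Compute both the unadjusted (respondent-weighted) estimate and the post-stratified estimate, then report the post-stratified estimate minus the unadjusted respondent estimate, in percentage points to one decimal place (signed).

Without adjustment, the pooled respondent share is:
  (450/950)×10.2 + (400/950)×40.8 + (100/950)×46.9 = 26.9474%
Post-stratified estimate weights by population shares:
  0.52×10.2 + 0.3×40.8 + 0.18×46.9 = 25.986%
Difference = 25.986 − 26.9474 = -0.9614 pp.

-1.0 percentage points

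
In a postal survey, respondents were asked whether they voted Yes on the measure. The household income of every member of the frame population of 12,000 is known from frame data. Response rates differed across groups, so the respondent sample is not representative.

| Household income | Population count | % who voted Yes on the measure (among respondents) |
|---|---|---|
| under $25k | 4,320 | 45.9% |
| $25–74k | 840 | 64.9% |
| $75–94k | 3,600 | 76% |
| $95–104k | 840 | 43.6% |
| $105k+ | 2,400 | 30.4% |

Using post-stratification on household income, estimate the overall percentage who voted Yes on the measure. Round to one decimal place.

Weight each group's respondent value by its population share:
  under $25k: (4,320/12,000) × 45.9 = 16.524
  $25–74k: (840/12,000) × 64.9 = 4.543
  $75–94k: (3,600/12,000) × 76 = 22.8
  $95–104k: (840/12,000) × 43.6 = 3.052
  $105k+: (2,400/12,000) × 30.4 = 6.08
Post-stratified estimate = 52.999 → 53.0%.

53.0%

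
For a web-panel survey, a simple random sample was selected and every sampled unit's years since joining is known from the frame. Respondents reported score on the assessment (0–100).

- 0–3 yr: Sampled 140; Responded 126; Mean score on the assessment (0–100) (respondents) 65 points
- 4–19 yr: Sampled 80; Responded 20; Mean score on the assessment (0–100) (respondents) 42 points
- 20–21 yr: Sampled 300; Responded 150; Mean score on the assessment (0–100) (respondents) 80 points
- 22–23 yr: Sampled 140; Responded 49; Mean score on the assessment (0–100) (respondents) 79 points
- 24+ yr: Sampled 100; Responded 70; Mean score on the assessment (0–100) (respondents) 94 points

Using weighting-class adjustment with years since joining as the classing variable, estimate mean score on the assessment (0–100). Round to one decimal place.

Response rates by class: 0–3 yr 126/140 = 90%, 4–19 yr 20/80 = 25%, 20–21 yr 150/300 = 50%, 22–23 yr 49/140 = 35%, 24+ yr 70/100 = 70%.
Inverse-response-rate weighting restores each class to its sampled count, so class totals weight by n_sampled:
  0–3 yr: 140 × 65 = 9100
  4–19 yr: 80 × 42 = 3360
  20–21 yr: 300 × 80 = 24,000
  22–23 yr: 140 × 79 = 11,060
  24+ yr: 100 × 94 = 9400
Adjusted estimate = 56,920 / 760 = 74.8947 → 74.9.

74.9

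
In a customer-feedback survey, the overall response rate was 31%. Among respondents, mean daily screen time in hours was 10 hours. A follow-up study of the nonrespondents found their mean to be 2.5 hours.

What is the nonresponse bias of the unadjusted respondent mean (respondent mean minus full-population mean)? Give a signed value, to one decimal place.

Nonresponse fraction = 1 − 0.31 = 0.69.
Bias = (nonresponse fraction) × (respondent mean − nonrespondent mean)
     = 0.69 × (10 − 2.5) = 0.69 × 7.5 = 5.175.

+5.2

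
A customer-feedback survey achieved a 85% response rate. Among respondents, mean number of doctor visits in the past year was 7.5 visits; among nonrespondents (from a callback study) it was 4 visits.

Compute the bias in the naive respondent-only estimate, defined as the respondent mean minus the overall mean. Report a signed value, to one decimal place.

Nonresponse fraction = 1 − 0.85 = 0.15.
Bias = (nonresponse fraction) × (respondent mean − nonrespondent mean)
     = 0.15 × (7.5 − 4) = 0.15 × 3.5 = 0.525.

+0.5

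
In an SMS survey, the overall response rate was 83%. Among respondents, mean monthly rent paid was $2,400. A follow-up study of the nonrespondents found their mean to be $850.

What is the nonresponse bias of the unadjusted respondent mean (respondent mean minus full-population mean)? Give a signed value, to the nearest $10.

Nonresponse fraction = 1 − 0.83 = 0.17.
Bias = (nonresponse fraction) × (respondent mean − nonrespondent mean)
     = 0.17 × (2400 − 850) = 0.17 × 1550 = 263.5.

+$260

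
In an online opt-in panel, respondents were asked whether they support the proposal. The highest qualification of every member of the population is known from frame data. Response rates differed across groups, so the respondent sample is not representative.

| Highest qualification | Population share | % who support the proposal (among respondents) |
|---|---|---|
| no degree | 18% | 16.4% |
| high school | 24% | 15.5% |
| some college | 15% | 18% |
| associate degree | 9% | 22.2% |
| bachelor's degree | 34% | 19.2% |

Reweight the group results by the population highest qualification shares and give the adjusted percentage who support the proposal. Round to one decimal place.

17.9%

Weight each group's respondent value by its population share:
  no degree: 0.18 × 16.4 = 2.952
  high school: 0.24 × 15.5 = 3.72
  some college: 0.15 × 18 = 2.7
  associate degree: 0.09 × 22.2 = 1.998
  bachelor's degree: 0.34 × 19.2 = 6.528
Post-stratified estimate = 17.898 → 17.9%.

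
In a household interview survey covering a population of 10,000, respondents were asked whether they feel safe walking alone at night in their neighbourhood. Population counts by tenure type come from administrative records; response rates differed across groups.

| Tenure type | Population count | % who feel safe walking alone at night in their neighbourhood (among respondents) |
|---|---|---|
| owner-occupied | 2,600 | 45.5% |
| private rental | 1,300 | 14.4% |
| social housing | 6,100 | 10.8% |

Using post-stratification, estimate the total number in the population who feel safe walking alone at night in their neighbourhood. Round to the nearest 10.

2,030

Estimated count per cell = population count × respondent percentage:
  owner-occupied: 2,600 × 45.5% = 1183
  private rental: 1,300 × 14.4% = 187.2
  social housing: 6,100 × 10.8% = 658.8
Estimated total = 2029 → 2,030.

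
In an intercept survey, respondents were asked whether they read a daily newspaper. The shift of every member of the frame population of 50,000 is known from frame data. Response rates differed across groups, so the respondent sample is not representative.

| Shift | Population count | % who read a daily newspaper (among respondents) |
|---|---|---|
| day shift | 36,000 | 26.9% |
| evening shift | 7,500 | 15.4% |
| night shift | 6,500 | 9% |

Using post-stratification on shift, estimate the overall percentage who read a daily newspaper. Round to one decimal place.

Weight each group's respondent value by its population share:
  day shift: (36,000/50,000) × 26.9 = 19.368
  evening shift: (7,500/50,000) × 15.4 = 2.31
  night shift: (6,500/50,000) × 9 = 1.17
Post-stratified estimate = 22.848 → 22.8%.

22.8%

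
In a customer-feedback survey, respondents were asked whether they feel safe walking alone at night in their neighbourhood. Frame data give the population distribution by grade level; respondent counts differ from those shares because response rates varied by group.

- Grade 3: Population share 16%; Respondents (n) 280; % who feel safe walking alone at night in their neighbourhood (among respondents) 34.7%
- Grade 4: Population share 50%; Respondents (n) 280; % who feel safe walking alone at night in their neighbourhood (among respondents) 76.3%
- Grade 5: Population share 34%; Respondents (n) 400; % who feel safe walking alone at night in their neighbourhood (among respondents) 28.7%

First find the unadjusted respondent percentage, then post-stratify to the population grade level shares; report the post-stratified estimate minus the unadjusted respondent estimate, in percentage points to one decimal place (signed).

+9.1 percentage points

Unadjusted (pooled respondent) estimate weights by respondent counts:
  (280/960)×34.7 + (280/960)×76.3 + (400/960)×28.7 = 44.3333%
Post-stratifying to population shares instead:
  0.16×34.7 + 0.5×76.3 + 0.34×28.7 = 53.46%
Difference = 53.46 − 44.3333 = 9.1267 pp.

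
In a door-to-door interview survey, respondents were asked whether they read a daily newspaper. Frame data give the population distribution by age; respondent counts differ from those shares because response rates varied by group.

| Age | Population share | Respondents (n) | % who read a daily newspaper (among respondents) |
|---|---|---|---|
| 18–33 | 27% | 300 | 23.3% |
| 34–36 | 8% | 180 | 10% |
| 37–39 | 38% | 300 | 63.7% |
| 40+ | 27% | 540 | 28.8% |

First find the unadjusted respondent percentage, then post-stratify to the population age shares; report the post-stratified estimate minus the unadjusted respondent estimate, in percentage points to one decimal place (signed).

+6.2 percentage points

Naive respondent-only estimate (weights = respondent counts):
  (300/1320)×23.3 + (180/1320)×10 + (300/1320)×63.7 + (540/1320)×28.8 = 32.9182%
Post-stratifying to population shares instead:
  0.27×23.3 + 0.08×10 + 0.38×63.7 + 0.27×28.8 = 39.073%
Difference = 39.073 − 32.9182 = 6.1548 pp.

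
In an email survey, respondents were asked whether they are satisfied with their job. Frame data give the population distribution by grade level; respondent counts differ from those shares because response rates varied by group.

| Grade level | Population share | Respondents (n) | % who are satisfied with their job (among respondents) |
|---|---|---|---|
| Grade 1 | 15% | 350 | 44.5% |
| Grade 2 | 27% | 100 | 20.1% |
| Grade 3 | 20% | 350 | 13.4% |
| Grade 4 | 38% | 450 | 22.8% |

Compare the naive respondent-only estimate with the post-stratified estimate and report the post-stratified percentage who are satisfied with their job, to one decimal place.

Without adjustment, the pooled respondent share is:
  (350/1250)×44.5 + (100/1250)×20.1 + (350/1250)×13.4 + (450/1250)×22.8 = 26.028%
Reweighting by population grade level shares:
  0.15×44.5 + 0.27×20.1 + 0.2×13.4 + 0.38×22.8 = 23.446%

23.4%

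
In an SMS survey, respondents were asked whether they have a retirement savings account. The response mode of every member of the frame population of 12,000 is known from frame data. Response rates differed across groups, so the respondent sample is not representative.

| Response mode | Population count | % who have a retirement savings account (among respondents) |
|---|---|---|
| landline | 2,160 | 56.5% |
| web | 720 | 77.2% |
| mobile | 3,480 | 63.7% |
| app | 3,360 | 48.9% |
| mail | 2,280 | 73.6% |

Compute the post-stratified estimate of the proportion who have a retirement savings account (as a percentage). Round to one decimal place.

61.0%

Weight each group's respondent value by its population share:
  landline: (2,160/12,000) × 56.5 = 10.17
  web: (720/12,000) × 77.2 = 4.632
  mobile: (3,480/12,000) × 63.7 = 18.473
  app: (3,360/12,000) × 48.9 = 13.692
  mail: (2,280/12,000) × 73.6 = 13.984
Post-stratified estimate = 60.951 → 61.0%.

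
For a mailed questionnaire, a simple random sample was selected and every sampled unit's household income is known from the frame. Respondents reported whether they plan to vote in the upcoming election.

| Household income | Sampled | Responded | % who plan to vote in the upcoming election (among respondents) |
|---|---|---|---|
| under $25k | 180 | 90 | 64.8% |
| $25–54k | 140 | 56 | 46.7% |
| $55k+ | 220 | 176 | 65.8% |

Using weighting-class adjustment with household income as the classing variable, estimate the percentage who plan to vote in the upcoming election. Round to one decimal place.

Response rates by class: under $25k 90/180 = 50%, $25–54k 56/140 = 40%, $55k+ 176/220 = 80%.
Each respondent's weight = sampled/responded in their class; summing within a class gives n_sampled, so:
  under $25k: 180 × 64.8 = 11,664
  $25–54k: 140 × 46.7 = 6538
  $55k+: 220 × 65.8 = 14,476
Adjusted estimate = 32,678 / 540 = 60.5148 → 60.5%.

60.5%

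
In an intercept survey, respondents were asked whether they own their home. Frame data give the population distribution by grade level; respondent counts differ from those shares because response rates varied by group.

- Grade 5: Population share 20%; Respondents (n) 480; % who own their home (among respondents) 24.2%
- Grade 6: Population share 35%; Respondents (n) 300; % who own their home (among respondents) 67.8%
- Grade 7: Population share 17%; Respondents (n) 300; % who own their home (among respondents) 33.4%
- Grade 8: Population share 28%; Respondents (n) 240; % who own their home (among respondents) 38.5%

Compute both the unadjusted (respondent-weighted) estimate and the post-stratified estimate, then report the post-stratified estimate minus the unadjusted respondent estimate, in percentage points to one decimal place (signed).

Without adjustment, the pooled respondent share is:
  (480/1320)×24.2 + (300/1320)×67.8 + (300/1320)×33.4 + (240/1320)×38.5 = 38.8%
Post-stratifying to population shares instead:
  0.2×24.2 + 0.35×67.8 + 0.17×33.4 + 0.28×38.5 = 45.028%
Difference = 45.028 − 38.8 = 6.228 pp.

+6.2 percentage points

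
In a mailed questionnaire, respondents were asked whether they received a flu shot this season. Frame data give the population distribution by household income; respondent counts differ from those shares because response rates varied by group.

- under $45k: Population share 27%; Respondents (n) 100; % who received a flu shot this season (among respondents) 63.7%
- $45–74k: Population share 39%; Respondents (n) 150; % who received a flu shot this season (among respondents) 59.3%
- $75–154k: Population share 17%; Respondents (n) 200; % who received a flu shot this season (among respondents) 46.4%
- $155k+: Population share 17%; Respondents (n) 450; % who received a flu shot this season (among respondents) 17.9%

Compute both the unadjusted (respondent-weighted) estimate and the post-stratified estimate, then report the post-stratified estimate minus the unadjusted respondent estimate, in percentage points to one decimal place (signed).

+15.0 percentage points

Without adjustment, the pooled respondent share is:
  (100/900)×63.7 + (150/900)×59.3 + (200/900)×46.4 + (450/900)×17.9 = 36.2222%
Post-stratifying to population shares instead:
  0.27×63.7 + 0.39×59.3 + 0.17×46.4 + 0.17×17.9 = 51.257%
Difference = 51.257 − 36.2222 = 15.0348 pp.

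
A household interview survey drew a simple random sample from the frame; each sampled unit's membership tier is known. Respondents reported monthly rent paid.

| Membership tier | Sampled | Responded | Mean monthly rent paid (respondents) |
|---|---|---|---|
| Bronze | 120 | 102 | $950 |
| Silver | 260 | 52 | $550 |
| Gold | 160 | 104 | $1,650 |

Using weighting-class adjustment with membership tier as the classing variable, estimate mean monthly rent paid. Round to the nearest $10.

Response rates by class: Bronze 102/120 = 85%, Silver 52/260 = 20%, Gold 104/160 = 65%.
Inverse-response-rate weighting restores each class to its sampled count, so class totals weight by n_sampled:
  Bronze: 120 × 950 = 114,000
  Silver: 260 × 550 = 143,000
  Gold: 160 × 1650 = 264,000
Adjusted estimate = 521,000 / 540 = 964.815 → $960.

$960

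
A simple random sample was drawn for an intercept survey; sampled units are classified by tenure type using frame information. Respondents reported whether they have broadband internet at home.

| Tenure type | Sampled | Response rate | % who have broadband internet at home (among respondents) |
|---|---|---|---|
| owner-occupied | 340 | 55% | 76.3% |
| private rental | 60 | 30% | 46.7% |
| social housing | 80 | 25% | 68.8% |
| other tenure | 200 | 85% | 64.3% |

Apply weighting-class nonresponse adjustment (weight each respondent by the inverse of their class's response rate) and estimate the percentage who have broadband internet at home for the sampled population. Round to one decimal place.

Weighting each respondent by the inverse class response rate inflates each class back to its sampled size, so the class weight is n_sampled:
  owner-occupied: 340 × 76.3 = 25,942
  private rental: 60 × 46.7 = 2802
  social housing: 80 × 68.8 = 5504
  other tenure: 200 × 64.3 = 12,860
Adjusted estimate = 47,108 / 680 = 69.2765 → 69.3%.

69.3%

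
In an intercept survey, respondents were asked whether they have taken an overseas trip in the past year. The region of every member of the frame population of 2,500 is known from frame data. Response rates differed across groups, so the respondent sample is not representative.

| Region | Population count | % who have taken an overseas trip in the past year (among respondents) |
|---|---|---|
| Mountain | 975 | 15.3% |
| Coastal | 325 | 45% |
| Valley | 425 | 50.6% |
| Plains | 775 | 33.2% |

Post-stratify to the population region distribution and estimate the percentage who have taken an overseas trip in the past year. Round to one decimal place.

Weight each group's respondent value by its population share:
  Mountain: (975/2,500) × 15.3 = 5.967
  Coastal: (325/2,500) × 45 = 5.85
  Valley: (425/2,500) × 50.6 = 8.602
  Plains: (775/2,500) × 33.2 = 10.292
Post-stratified estimate = 30.711 → 30.7%.

30.7%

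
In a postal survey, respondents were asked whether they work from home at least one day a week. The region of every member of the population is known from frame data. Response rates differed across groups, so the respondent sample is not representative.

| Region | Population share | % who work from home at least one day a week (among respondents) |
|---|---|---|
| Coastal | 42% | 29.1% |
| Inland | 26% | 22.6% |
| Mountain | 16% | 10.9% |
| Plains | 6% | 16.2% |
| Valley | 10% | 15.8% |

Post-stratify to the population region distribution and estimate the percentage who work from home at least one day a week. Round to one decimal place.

Reweight to the known region distribution:
  Coastal: 0.42 × 29.1 = 12.222
  Inland: 0.26 × 22.6 = 5.876
  Mountain: 0.16 × 10.9 = 1.744
  Plains: 0.06 × 16.2 = 0.972
  Valley: 0.1 × 15.8 = 1.58
Post-stratified estimate = 22.394 → 22.4%.

22.4%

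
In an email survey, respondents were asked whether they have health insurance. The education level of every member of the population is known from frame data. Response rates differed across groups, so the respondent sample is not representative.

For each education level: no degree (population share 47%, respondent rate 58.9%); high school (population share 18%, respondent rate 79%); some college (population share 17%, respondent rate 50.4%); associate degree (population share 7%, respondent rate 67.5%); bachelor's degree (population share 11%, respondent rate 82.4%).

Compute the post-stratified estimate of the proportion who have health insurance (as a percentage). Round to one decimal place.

Each cell contributes population-share × respondent value:
  no degree: 0.47 × 58.9 = 27.683
  high school: 0.18 × 79 = 14.22
  some college: 0.17 × 50.4 = 8.568
  associate degree: 0.07 × 67.5 = 4.725
  bachelor's degree: 0.11 × 82.4 = 9.064
Post-stratified estimate = 64.26 → 64.3%.

64.3%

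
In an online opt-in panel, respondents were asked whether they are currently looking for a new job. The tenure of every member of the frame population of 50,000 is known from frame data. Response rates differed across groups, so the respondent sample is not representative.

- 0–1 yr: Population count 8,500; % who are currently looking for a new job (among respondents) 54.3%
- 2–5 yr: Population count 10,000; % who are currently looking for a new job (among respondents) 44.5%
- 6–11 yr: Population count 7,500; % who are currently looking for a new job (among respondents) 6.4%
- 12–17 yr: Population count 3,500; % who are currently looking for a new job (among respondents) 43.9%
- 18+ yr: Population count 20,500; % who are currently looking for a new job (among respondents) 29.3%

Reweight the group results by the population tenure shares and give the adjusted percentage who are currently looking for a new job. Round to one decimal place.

34.2%

Weight each group's respondent value by its population share:
  0–1 yr: (8,500/50,000) × 54.3 = 9.231
  2–5 yr: (10,000/50,000) × 44.5 = 8.9
  6–11 yr: (7,500/50,000) × 6.4 = 0.96
  12–17 yr: (3,500/50,000) × 43.9 = 3.073
  18+ yr: (20,500/50,000) × 29.3 = 12.013
Post-stratified estimate = 34.177 → 34.2%.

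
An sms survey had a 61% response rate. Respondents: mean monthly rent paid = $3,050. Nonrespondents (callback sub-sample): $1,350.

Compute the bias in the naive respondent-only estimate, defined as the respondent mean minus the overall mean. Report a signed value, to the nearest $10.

+$660

Nonresponse fraction = 1 − 0.61 = 0.39.
Bias = (nonresponse fraction) × (respondent mean − nonrespondent mean)
     = 0.39 × (3050 − 1350) = 0.39 × 1700 = 663.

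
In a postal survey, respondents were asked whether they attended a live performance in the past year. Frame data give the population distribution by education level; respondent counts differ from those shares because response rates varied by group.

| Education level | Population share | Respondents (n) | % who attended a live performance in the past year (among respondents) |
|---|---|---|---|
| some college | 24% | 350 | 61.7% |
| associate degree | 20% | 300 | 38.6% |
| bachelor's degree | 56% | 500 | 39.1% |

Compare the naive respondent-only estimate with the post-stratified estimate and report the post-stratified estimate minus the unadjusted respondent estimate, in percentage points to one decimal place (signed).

-1.4 percentage points

Without adjustment, the pooled respondent share is:
  (350/1150)×61.7 + (300/1150)×38.6 + (500/1150)×39.1 = 45.8478%
Post-stratifying to population shares instead:
  0.24×61.7 + 0.2×38.6 + 0.56×39.1 = 44.424%
Difference = 44.424 − 45.8478 = -1.4238 pp.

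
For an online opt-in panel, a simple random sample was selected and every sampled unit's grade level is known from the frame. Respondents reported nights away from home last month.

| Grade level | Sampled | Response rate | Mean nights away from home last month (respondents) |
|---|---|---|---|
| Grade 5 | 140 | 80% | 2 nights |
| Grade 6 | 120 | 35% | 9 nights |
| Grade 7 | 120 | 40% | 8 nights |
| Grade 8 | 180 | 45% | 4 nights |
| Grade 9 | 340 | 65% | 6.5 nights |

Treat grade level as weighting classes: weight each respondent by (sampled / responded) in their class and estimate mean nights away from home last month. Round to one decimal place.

Weighting each respondent by the inverse class response rate inflates each class back to its sampled size, so the class weight is n_sampled:
  Grade 5: 140 × 2 = 280
  Grade 6: 120 × 9 = 1080
  Grade 7: 120 × 8 = 960
  Grade 8: 180 × 4 = 720
  Grade 9: 340 × 6.5 = 2210
Adjusted estimate = 5250 / 900 = 5.83333 → 5.8.

5.8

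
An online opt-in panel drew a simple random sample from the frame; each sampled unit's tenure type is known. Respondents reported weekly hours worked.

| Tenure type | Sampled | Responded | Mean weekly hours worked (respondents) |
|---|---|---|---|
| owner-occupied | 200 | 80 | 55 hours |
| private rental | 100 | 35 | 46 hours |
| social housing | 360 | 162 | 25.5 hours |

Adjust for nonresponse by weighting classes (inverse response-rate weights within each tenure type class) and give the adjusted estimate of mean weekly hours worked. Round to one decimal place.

Response rates by class: owner-occupied 80/200 = 40%, private rental 35/100 = 35%, social housing 162/360 = 45%.
With weight = n_sampled/n_responded per class, the weighted class total is n_sampled:
  owner-occupied: 200 × 55 = 11,000
  private rental: 100 × 46 = 4600
  social housing: 360 × 25.5 = 9180
Adjusted estimate = 24,780 / 660 = 37.5455 → 37.5.

37.5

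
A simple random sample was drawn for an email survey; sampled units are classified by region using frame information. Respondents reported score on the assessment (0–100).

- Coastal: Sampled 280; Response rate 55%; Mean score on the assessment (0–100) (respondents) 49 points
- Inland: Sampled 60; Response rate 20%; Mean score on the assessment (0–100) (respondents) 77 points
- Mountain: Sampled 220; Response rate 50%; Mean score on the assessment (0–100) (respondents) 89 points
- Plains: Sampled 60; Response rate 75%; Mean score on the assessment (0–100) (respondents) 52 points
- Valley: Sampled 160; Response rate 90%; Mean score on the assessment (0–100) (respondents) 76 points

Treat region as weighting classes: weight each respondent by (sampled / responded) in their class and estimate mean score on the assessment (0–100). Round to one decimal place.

68.2

Each respondent's weight = sampled/responded in their class; summing within a class gives n_sampled, so:
  Coastal: 280 × 49 = 13,720
  Inland: 60 × 77 = 4620
  Mountain: 220 × 89 = 19,580
  Plains: 60 × 52 = 3120
  Valley: 160 × 76 = 12,160
Adjusted estimate = 53,200 / 780 = 68.2051 → 68.2.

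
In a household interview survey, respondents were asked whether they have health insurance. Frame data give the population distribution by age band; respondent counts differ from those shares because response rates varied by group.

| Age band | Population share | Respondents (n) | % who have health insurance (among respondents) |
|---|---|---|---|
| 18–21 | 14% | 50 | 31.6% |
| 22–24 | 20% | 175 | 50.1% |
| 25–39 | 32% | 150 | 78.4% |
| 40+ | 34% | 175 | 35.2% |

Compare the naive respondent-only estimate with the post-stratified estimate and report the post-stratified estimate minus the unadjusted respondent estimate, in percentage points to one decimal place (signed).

+0.1 percentage points

Naive respondent-only estimate (weights = respondent counts):
  (50/550)×31.6 + (175/550)×50.1 + (150/550)×78.4 + (175/550)×35.2 = 51.3955%
Reweighting by population age band shares:
  0.14×31.6 + 0.2×50.1 + 0.32×78.4 + 0.34×35.2 = 51.5%
Difference = 51.5 − 51.3955 = 0.1045 pp.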